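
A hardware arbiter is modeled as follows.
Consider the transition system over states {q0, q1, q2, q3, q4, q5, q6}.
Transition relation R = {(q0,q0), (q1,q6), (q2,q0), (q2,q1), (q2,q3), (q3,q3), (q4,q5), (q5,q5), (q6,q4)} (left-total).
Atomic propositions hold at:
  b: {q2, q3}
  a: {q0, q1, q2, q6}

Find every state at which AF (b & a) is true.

Sat(b & a) = {q2}
AF (b & a): least fixpoint, start Z0 = {q2}, add states with every successor in Z. Already a fixed point.
Sat(AF (b & a)) = {q2}

{q2}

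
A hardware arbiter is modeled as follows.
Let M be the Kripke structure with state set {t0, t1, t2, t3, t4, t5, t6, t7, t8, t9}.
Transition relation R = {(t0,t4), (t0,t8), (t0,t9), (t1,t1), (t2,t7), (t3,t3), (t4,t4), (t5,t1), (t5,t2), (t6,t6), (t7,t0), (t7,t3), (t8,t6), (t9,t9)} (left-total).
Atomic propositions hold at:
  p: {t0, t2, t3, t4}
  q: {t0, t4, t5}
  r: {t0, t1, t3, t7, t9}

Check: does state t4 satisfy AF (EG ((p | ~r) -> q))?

Sat(~r) = {t2, t4, t5, t6, t8}
Sat(p | ~r) = {t0, t2, t3, t4, t5, t6, t8}
Sat((p | ~r) -> q) = {t0, t1, t4, t5, t7, t9}
EG ((p | ~r) -> q): greatest fixpoint, start Z0 = {t0, t1, t4, t5, t7, t9}, keep only states in Sat with some successor in Z. Already a fixed point.
Sat(EG ((p | ~r) -> q)) = {t0, t1, t4, t5, t7, t9}
AF (EG ((p | ~r) -> q)): least fixpoint, start Z0 = {t0, t1, t4, t5, t7, t9}, add states with every successor in Z. Z1 = {t0, t1, t2, t4, t5, t7, t9}; fixed.
Sat(AF (EG ((p | ~r) -> q))) = {t0, t1, t2, t4, t5, t7, t9}
t4 ∈ Sat(AF (EG ((p | ~r) -> q))) = {t0, t1, t2, t4, t5, t7, t9}, so the formula holds at t4.

Yes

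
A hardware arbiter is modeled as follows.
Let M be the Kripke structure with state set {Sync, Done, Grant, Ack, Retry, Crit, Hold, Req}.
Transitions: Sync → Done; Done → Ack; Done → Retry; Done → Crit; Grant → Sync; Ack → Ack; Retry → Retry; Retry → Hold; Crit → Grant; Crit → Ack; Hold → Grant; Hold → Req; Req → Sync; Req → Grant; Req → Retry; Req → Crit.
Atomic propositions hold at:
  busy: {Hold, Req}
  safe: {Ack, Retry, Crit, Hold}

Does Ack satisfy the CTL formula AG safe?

AG safe: greatest fixpoint, start Z0 = {Ack, Retry, Crit, Hold}, keep only states in Sat with every successor in Z. Z1 = {Ack, Retry}; Z2 = {Ack}; fixed.
Sat(AG safe) = {Ack}
Ack ∈ Sat(AG safe) = {Ack}, so the formula holds at Ack.

Yes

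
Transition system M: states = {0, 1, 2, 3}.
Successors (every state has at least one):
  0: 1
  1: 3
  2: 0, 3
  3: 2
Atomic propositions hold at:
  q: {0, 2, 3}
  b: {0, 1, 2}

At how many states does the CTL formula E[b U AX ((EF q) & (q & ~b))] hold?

3

EF q: least fixpoint, start Z0 = {0, 2, 3}, add states with some successor in Z. Z1 = {0, 1, 2, 3}; fixed.
Sat(EF q) = {0, 1, 2, 3}
Sat(~b) = {3}
Sat(q & ~b) = {3}
Sat((EF q) & (q & ~b)) = {3}
Sat(AX ((EF q) & (q & ~b))) = {s : every successor in {3}} = {1}
E[b U AX ((EF q) & (q & ~b))]: least fixpoint, start Z0 = Sat(AX ((EF q) & (q & ~b))) = {1}, add states in Sat(b) with some successor in Z. Z1 = {0, 1}; Z2 = {0, 1, 2}; fixed.
Sat(E[b U AX ((EF q) & (q & ~b))]) = {0, 1, 2}
|Sat(E[b U AX ((EF q) & (q & ~b))])| = |{0, 1, 2}| = 3.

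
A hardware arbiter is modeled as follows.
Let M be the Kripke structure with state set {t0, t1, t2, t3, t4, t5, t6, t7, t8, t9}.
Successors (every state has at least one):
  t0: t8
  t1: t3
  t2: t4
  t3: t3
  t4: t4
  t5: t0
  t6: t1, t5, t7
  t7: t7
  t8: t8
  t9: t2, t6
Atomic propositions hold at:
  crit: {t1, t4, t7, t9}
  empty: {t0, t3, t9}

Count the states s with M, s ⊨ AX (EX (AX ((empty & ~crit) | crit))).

6

Sat(~crit) = {t0, t2, t3, t5, t6, t8}
Sat(empty & ~crit) = {t0, t3}
Sat((empty & ~crit) | crit) = {t0, t1, t3, t4, t7, t9}
Sat(AX ((empty & ~crit) | crit)) = {s : every successor in {t0, t1, t3, t4, t7, t9}} = {t1, t2, t3, t4, t5, t7}
Sat(EX (AX ((empty & ~crit) | crit))) = {s : some successor in {t1, t2, t3, t4, t5, t7}} = {t1, t2, t3, t4, t6, t7, t9}
Sat(AX (EX (AX ((empty & ~crit) | crit)))) = {s : every successor in {t1, t2, t3, t4, t6, t7, t9}} = {t1, t2, t3, t4, t7, t9}
|Sat(AX (EX (AX ((empty & ~crit) | crit))))| = |{t1, t2, t3, t4, t7, t9}| = 6.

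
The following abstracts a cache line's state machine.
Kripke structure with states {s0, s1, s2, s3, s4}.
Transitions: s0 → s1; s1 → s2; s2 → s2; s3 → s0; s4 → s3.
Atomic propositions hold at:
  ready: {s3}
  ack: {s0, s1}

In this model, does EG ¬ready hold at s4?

No

Sat(¬ready) = {s0, s1, s2, s4}
EG ¬ready: greatest fixpoint, start Z0 = {s0, s1, s2, s4}, keep only states in Sat with some successor in Z. Z1 = {s0, s1, s2}; fixed.
Sat(EG ¬ready) = {s0, s1, s2}
s4 ∉ Sat(EG ¬ready) = {s0, s1, s2}, so the formula does not hold at s4.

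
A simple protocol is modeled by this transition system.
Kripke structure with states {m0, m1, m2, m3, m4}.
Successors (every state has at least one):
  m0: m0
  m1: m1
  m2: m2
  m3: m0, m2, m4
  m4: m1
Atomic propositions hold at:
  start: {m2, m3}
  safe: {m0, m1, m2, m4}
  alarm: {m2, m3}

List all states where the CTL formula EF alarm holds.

EF alarm: least fixpoint, start Z0 = {m2, m3}, add states with some successor in Z. Already a fixed point.
Sat(EF alarm) = {m2, m3}

{m2, m3}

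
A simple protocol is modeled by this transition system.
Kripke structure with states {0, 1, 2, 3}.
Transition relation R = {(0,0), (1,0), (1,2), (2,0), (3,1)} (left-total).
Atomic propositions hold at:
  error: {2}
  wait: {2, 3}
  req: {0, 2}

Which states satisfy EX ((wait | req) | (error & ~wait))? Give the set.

{0, 1, 2}

Sat(wait | req) = {0, 2, 3}
Sat(~wait) = {0, 1}
Sat(error & ~wait) = ∅
Sat((wait | req) | (error & ~wait)) = {0, 2, 3}
Sat(EX ((wait | req) | (error & ~wait))) = {s : some successor in {0, 2, 3}} = {0, 1, 2}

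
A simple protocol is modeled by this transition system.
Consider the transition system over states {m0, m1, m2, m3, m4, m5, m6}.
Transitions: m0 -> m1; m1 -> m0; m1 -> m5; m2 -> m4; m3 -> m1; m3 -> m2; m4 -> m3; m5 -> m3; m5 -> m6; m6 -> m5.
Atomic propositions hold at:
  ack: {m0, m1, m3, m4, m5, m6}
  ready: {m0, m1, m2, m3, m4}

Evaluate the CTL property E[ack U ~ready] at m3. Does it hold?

Yes

Sat(~ready) = {m5, m6}
E[ack U ~ready]: least fixpoint, start Z0 = Sat(~ready) = {m5, m6}, add states in Sat(ack) with some successor in Z. Z1 = {m1, m5, m6}; Z2 = {m0, m1, m3, m5, m6}; Z3 = {m0, m1, m3, m4, m5, m6}; fixed.
Sat(E[ack U ~ready]) = {m0, m1, m3, m4, m5, m6}
m3 ∈ Sat(E[ack U ~ready]) = {m0, m1, m3, m4, m5, m6}, so the formula holds at m3.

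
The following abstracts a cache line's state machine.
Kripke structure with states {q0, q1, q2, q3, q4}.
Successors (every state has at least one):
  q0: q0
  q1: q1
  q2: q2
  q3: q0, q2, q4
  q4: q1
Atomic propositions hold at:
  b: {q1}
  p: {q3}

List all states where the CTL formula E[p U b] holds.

{q1}

E[p U b]: least fixpoint, start Z0 = Sat(b) = {q1}, add states in Sat(p) with some successor in Z. Already a fixed point.
Sat(E[p U b]) = {q1}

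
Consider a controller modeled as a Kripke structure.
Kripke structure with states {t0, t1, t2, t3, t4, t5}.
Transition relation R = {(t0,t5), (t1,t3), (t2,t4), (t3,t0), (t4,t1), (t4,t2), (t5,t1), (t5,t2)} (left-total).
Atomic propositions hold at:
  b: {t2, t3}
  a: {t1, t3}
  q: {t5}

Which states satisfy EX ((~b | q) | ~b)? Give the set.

Sat(~b) = {t0, t1, t4, t5}
Sat(~b | q) = {t0, t1, t4, t5}
Sat((~b | q) | ~b) = {t0, t1, t4, t5}
Sat(EX ((~b | q) | ~b)) = {s : some successor in {t0, t1, t4, t5}} = {t0, t2, t3, t4, t5}

{t0, t2, t3, t4, t5}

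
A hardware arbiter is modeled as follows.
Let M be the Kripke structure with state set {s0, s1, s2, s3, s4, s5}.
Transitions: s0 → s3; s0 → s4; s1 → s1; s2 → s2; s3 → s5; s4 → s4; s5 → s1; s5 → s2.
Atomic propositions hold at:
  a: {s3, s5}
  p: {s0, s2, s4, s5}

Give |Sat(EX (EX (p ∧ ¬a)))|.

5

Sat(¬a) = {s0, s1, s2, s4}
Sat(p ∧ ¬a) = {s0, s2, s4}
Sat(EX (p ∧ ¬a)) = {s : some successor in {s0, s2, s4}} = {s0, s2, s4, s5}
Sat(EX (EX (p ∧ ¬a))) = {s : some successor in {s0, s2, s4, s5}} = {s0, s2, s3, s4, s5}
|Sat(EX (EX (p ∧ ¬a)))| = |{s0, s2, s3, s4, s5}| = 5.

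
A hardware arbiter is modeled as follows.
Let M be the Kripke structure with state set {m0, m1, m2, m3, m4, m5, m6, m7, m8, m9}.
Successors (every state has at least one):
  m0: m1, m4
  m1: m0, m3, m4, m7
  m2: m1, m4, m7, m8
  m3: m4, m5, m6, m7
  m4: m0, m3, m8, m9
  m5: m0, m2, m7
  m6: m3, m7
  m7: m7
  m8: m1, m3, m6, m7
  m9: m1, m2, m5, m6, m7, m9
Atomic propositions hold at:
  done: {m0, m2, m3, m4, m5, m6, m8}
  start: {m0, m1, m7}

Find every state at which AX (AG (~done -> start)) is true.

Sat(~done) = {m1, m7, m9}
Sat(~done -> start) = {m0, m1, m2, m3, m4, m5, m6, m7, m8}
AG (~done -> start): greatest fixpoint, start Z0 = {m0, m1, m2, m3, m4, m5, m6, m7, m8}, keep only states in Sat with every successor in Z. Z1 = {m0, m1, m2, m3, m5, m6, m7, m8}; Z2 = {m5, m6, m7, m8}; Z3 = {m7}; fixed.
Sat(AG (~done -> start)) = {m7}
Sat(AX (AG (~done -> start))) = {s : every successor in {m7}} = {m7}

{m7}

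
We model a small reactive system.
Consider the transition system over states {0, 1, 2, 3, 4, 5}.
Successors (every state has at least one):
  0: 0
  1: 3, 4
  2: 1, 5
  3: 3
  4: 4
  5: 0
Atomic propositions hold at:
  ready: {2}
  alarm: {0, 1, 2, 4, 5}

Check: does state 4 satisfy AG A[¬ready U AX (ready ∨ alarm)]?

Yes

Sat(¬ready) = {0, 1, 3, 4, 5}
Sat(ready ∨ alarm) = {0, 1, 2, 4, 5}
Sat(AX (ready ∨ alarm)) = {s : every successor in {0, 1, 2, 4, 5}} = {0, 2, 4, 5}
A[¬ready U AX (ready ∨ alarm)]: least fixpoint, start Z0 = Sat(AX (ready ∨ alarm)) = {0, 2, 4, 5}, add states in Sat(¬ready) with every successor in Z. Already a fixed point.
Sat(A[¬ready U AX (ready ∨ alarm)]) = {0, 2, 4, 5}
AG A[¬ready U AX (ready ∨ alarm)]: greatest fixpoint, start Z0 = {0, 2, 4, 5}, keep only states in Sat with every successor in Z. Z1 = {0, 4, 5}; fixed.
Sat(AG A[¬ready U AX (ready ∨ alarm)]) = {0, 4, 5}
4 ∈ Sat(AG A[¬ready U AX (ready ∨ alarm)]) = {0, 4, 5}, so the formula holds at 4.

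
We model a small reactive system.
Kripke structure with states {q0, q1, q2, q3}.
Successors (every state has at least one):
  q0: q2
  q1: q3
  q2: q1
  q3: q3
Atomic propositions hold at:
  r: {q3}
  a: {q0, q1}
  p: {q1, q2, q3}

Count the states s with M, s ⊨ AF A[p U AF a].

AF a: least fixpoint, start Z0 = {q0, q1}, add states with every successor in Z. Z1 = {q0, q1, q2}; fixed.
Sat(AF a) = {q0, q1, q2}
A[p U AF a]: least fixpoint, start Z0 = Sat(AF a) = {q0, q1, q2}, add states in Sat(p) with every successor in Z. Already a fixed point.
Sat(A[p U AF a]) = {q0, q1, q2}
AF A[p U AF a]: least fixpoint, start Z0 = {q0, q1, q2}, add states with every successor in Z. Already a fixed point.
Sat(AF A[p U AF a]) = {q0, q1, q2}
|Sat(AF A[p U AF a])| = |{q0, q1, q2}| = 3.

3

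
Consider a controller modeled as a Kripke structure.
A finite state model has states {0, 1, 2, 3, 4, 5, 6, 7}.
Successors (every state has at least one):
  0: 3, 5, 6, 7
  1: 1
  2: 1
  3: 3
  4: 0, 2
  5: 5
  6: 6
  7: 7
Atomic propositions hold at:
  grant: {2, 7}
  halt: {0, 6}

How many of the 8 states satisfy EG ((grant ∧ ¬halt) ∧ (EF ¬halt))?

Sat(¬halt) = {1, 2, 3, 4, 5, 7}
Sat(grant ∧ ¬halt) = {2, 7}
EF ¬halt: least fixpoint, start Z0 = {1, 2, 3, 4, 5, 7}, add states with some successor in Z. Z1 = {0, 1, 2, 3, 4, 5, 7}; fixed.
Sat(EF ¬halt) = {0, 1, 2, 3, 4, 5, 7}
Sat((grant ∧ ¬halt) ∧ (EF ¬halt)) = {2, 7}
EG ((grant ∧ ¬halt) ∧ (EF ¬halt)): greatest fixpoint, start Z0 = {2, 7}, keep only states in Sat with some successor in Z. Z1 = {7}; fixed.
Sat(EG ((grant ∧ ¬halt) ∧ (EF ¬halt))) = {7}
|Sat(EG ((grant ∧ ¬halt) ∧ (EF ¬halt)))| = |{7}| = 1.

1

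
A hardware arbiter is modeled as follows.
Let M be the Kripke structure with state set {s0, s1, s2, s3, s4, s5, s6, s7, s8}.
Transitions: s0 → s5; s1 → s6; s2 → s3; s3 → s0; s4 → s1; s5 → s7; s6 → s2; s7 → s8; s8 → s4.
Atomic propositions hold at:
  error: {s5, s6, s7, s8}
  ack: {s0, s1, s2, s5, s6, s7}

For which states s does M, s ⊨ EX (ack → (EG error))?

{s2, s7, s8}

EG error: greatest fixpoint, start Z0 = {s5, s6, s7, s8}, keep only states in Sat with some successor in Z. Z1 = {s5, s7}; Z2 = {s5}; Z3 = ∅; fixed.
Sat(EG error) = ∅
Sat(ack → (EG error)) = {s3, s4, s8}
Sat(EX (ack → (EG error))) = {s : some successor in {s3, s4, s8}} = {s2, s7, s8}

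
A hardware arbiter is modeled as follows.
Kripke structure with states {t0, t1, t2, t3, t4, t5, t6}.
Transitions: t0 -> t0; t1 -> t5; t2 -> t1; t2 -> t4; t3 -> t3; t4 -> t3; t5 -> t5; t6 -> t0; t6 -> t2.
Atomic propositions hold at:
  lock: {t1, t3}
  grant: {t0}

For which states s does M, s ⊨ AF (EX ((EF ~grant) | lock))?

Sat(~grant) = {t1, t2, t3, t4, t5, t6}
EF ~grant: least fixpoint, start Z0 = {t1, t2, t3, t4, t5, t6}, add states with some successor in Z. Already a fixed point.
Sat(EF ~grant) = {t1, t2, t3, t4, t5, t6}
Sat((EF ~grant) | lock) = {t1, t2, t3, t4, t5, t6}
Sat(EX ((EF ~grant) | lock)) = {s : some successor in {t1, t2, t3, t4, t5, t6}} = {t1, t2, t3, t4, t5, t6}
AF (EX ((EF ~grant) | lock)): least fixpoint, start Z0 = {t1, t2, t3, t4, t5, t6}, add states with every successor in Z. Already a fixed point.
Sat(AF (EX ((EF ~grant) | lock))) = {t1, t2, t3, t4, t5, t6}

{t1, t2, t3, t4, t5, t6}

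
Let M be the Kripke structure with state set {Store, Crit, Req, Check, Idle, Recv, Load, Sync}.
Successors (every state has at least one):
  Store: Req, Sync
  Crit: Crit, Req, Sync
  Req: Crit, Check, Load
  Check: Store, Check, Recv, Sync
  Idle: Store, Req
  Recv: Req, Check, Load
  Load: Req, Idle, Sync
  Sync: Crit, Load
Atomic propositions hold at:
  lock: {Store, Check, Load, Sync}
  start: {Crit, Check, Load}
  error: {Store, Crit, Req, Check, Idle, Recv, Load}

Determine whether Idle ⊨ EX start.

Sat(EX start) = {s : some successor in {Crit, Check, Load}} = {Crit, Req, Check, Recv, Sync}
Idle ∉ Sat(EX start) = {Crit, Req, Check, Recv, Sync}, so the formula does not hold at Idle.

No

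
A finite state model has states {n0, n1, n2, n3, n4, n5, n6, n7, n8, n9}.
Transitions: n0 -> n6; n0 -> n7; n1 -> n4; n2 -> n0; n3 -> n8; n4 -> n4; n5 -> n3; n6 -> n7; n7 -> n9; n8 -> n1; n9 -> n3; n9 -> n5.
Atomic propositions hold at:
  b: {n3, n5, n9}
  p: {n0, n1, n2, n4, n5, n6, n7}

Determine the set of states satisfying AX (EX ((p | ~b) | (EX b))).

{n0, n1, n2, n3, n4, n5, n6, n7, n8}

Sat(~b) = {n0, n1, n2, n4, n6, n7, n8}
Sat(p | ~b) = {n0, n1, n2, n4, n5, n6, n7, n8}
Sat(EX b) = {s : some successor in {n3, n5, n9}} = {n5, n7, n9}
Sat((p | ~b) | (EX b)) = {n0, n1, n2, n4, n5, n6, n7, n8, n9}
Sat(EX ((p | ~b) | (EX b))) = {s : some successor in {n0, n1, n2, n4, n5, n6, n7, n8, n9}} = {n0, n1, n2, n3, n4, n6, n7, n8, n9}
Sat(AX (EX ((p | ~b) | (EX b)))) = {s : every successor in {n0, n1, n2, n3, n4, n6, n7, n8, n9}} = {n0, n1, n2, n3, n4, n5, n6, n7, n8}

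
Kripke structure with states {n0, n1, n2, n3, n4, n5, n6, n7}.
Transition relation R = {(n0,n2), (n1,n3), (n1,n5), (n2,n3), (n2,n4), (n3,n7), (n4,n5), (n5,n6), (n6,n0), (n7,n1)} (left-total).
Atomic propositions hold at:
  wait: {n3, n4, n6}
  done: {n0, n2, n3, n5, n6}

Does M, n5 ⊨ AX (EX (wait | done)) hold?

Sat(wait | done) = {n0, n2, n3, n4, n5, n6}
Sat(EX (wait | done)) = {s : some successor in {n0, n2, n3, n4, n5, n6}} = {n0, n1, n2, n4, n5, n6}
Sat(AX (EX (wait | done))) = {s : every successor in {n0, n1, n2, n4, n5, n6}} = {n0, n4, n5, n6, n7}
n5 ∈ Sat(AX (EX (wait | done))) = {n0, n4, n5, n6, n7}, so the formula holds at n5.

Yes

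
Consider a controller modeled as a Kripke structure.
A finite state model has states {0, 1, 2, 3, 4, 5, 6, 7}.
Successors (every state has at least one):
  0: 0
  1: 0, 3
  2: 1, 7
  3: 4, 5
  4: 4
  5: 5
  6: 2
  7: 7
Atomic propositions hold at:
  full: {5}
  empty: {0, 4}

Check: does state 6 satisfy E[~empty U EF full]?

Sat(~empty) = {1, 2, 3, 5, 6, 7}
EF full: least fixpoint, start Z0 = {5}, add states with some successor in Z. Z1 = {3, 5}; Z2 = {1, 3, 5}; Z3 = {1, 2, 3, 5}; Z4 = {1, 2, 3, 5, 6}; fixed.
Sat(EF full) = {1, 2, 3, 5, 6}
E[~empty U EF full]: least fixpoint, start Z0 = Sat(EF full) = {1, 2, 3, 5, 6}, add states in Sat(~empty) with some successor in Z. Already a fixed point.
Sat(E[~empty U EF full]) = {1, 2, 3, 5, 6}
6 ∈ Sat(E[~empty U EF full]) = {1, 2, 3, 5, 6}, so the formula holds at 6.

Yes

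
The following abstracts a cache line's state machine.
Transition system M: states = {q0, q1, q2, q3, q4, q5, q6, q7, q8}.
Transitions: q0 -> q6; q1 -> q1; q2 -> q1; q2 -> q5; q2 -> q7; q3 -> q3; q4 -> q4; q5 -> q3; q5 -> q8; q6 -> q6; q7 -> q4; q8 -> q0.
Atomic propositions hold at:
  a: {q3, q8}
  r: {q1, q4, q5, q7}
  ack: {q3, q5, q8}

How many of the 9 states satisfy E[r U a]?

E[r U a]: least fixpoint, start Z0 = Sat(a) = {q3, q8}, add states in Sat(r) with some successor in Z. Z1 = {q3, q5, q8}; fixed.
Sat(E[r U a]) = {q3, q5, q8}
|Sat(E[r U a])| = |{q3, q5, q8}| = 3.

3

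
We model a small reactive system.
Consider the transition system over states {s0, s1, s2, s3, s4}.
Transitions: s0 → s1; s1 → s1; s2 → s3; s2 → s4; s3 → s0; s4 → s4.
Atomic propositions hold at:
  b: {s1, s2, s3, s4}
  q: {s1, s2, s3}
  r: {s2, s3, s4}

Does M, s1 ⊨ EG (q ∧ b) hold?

Sat(q ∧ b) = {s1, s2, s3}
EG (q ∧ b): greatest fixpoint, start Z0 = {s1, s2, s3}, keep only states in Sat with some successor in Z. Z1 = {s1, s2}; Z2 = {s1}; fixed.
Sat(EG (q ∧ b)) = {s1}
s1 ∈ Sat(EG (q ∧ b)) = {s1}, so the formula holds at s1.

Yes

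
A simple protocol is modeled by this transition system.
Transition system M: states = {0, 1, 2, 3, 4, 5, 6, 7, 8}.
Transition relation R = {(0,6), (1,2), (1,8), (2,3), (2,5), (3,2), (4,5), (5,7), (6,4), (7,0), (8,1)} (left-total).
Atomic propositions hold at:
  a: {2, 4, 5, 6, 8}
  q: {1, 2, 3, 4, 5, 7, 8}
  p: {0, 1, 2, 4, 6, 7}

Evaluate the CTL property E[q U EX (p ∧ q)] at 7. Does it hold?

No

Sat(p ∧ q) = {1, 2, 4, 7}
Sat(EX (p ∧ q)) = {s : some successor in {1, 2, 4, 7}} = {1, 3, 5, 6, 8}
E[q U EX (p ∧ q)]: least fixpoint, start Z0 = Sat(EX (p ∧ q)) = {1, 3, 5, 6, 8}, add states in Sat(q) with some successor in Z. Z1 = {1, 2, 3, 4, 5, 6, 8}; fixed.
Sat(E[q U EX (p ∧ q)]) = {1, 2, 3, 4, 5, 6, 8}
7 ∉ Sat(E[q U EX (p ∧ q)]) = {1, 2, 3, 4, 5, 6, 8}, so the formula does not hold at 7.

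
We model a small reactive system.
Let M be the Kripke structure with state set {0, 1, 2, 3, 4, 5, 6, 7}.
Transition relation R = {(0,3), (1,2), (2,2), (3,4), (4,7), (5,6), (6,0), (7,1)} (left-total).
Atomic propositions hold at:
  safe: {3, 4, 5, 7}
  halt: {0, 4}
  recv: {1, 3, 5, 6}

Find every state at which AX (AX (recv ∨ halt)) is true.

Sat(recv ∨ halt) = {0, 1, 3, 4, 5, 6}
Sat(AX (recv ∨ halt)) = {s : every successor in {0, 1, 3, 4, 5, 6}} = {0, 3, 5, 6, 7}
Sat(AX (AX (recv ∨ halt))) = {s : every successor in {0, 3, 5, 6, 7}} = {0, 4, 5, 6}

{0, 4, 5, 6}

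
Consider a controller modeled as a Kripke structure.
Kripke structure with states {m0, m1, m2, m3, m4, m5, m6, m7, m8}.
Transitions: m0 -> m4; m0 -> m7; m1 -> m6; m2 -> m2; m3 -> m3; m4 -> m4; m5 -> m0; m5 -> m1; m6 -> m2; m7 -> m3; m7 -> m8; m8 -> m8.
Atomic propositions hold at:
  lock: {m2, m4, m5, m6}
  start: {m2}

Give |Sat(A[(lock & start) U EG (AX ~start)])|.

Sat(lock & start) = {m2}
Sat(~start) = {m0, m1, m3, m4, m5, m6, m7, m8}
Sat(AX ~start) = {s : every successor in {m0, m1, m3, m4, m5, m6, m7, m8}} = {m0, m1, m3, m4, m5, m7, m8}
EG (AX ~start): greatest fixpoint, start Z0 = {m0, m1, m3, m4, m5, m7, m8}, keep only states in Sat with some successor in Z. Z1 = {m0, m3, m4, m5, m7, m8}; fixed.
Sat(EG (AX ~start)) = {m0, m3, m4, m5, m7, m8}
A[(lock & start) U EG (AX ~start)]: least fixpoint, start Z0 = Sat(EG (AX ~start)) = {m0, m3, m4, m5, m7, m8}, add states in Sat(lock & start) with every successor in Z. Already a fixed point.
Sat(A[(lock & start) U EG (AX ~start)]) = {m0, m3, m4, m5, m7, m8}
|Sat(A[(lock & start) U EG (AX ~start)])| = |{m0, m3, m4, m5, m7, m8}| = 6.

6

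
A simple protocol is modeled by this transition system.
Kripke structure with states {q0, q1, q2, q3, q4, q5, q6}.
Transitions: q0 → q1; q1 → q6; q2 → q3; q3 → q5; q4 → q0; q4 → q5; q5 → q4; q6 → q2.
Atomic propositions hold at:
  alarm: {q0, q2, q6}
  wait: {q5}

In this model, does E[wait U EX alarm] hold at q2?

Sat(EX alarm) = {s : some successor in {q0, q2, q6}} = {q1, q4, q6}
E[wait U EX alarm]: least fixpoint, start Z0 = Sat(EX alarm) = {q1, q4, q6}, add states in Sat(wait) with some successor in Z. Z1 = {q1, q4, q5, q6}; fixed.
Sat(E[wait U EX alarm]) = {q1, q4, q5, q6}
q2 ∉ Sat(E[wait U EX alarm]) = {q1, q4, q5, q6}, so the formula does not hold at q2.

No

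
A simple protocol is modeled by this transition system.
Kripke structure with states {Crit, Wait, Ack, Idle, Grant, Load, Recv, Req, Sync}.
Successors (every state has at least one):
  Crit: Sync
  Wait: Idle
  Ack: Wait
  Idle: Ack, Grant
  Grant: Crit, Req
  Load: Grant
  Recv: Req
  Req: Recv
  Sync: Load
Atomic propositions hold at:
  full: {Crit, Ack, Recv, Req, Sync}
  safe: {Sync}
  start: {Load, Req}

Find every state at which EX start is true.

Sat(EX start) = {s : some successor in {Load, Req}} = {Grant, Recv, Sync}

{Grant, Recv, Sync}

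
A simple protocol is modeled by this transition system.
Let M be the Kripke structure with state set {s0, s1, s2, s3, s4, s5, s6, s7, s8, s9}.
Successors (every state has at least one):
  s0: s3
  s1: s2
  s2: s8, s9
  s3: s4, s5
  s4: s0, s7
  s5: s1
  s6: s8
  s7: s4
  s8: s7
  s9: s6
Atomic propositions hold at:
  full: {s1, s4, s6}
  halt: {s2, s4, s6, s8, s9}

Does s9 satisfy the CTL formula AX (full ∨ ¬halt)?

Sat(¬halt) = {s0, s1, s3, s5, s7}
Sat(full ∨ ¬halt) = {s0, s1, s3, s4, s5, s6, s7}
Sat(AX (full ∨ ¬halt)) = {s : every successor in {s0, s1, s3, s4, s5, s6, s7}} = {s0, s3, s4, s5, s7, s8, s9}
s9 ∈ Sat(AX (full ∨ ¬halt)) = {s0, s3, s4, s5, s7, s8, s9}, so the formula holds at s9.

Yes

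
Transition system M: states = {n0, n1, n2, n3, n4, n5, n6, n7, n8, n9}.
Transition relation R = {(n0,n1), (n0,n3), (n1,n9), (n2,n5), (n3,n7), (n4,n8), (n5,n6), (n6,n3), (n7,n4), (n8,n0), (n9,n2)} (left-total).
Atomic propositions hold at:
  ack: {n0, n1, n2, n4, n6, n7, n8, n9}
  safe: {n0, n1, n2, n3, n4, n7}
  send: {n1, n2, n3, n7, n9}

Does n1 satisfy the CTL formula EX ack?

Yes

Sat(EX ack) = {s : some successor in {n0, n1, n2, n4, n6, n7, n8, n9}} = {n0, n1, n3, n4, n5, n7, n8, n9}
n1 ∈ Sat(EX ack) = {n0, n1, n3, n4, n5, n7, n8, n9}, so the formula holds at n1.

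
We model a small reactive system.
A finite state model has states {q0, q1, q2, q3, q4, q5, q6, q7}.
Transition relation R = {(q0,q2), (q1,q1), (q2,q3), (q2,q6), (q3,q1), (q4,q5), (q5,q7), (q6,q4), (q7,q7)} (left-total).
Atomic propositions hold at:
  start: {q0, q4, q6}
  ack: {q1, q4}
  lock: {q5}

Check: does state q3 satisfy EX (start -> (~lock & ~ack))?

Yes

Sat(~lock) = {q0, q1, q2, q3, q4, q6, q7}
Sat(~ack) = {q0, q2, q3, q5, q6, q7}
Sat(~lock & ~ack) = {q0, q2, q3, q6, q7}
Sat(start -> (~lock & ~ack)) = {q0, q1, q2, q3, q5, q6, q7}
Sat(EX (start -> (~lock & ~ack))) = {s : some successor in {q0, q1, q2, q3, q5, q6, q7}} = {q0, q1, q2, q3, q4, q5, q7}
q3 ∈ Sat(EX (start -> (~lock & ~ack))) = {q0, q1, q2, q3, q4, q5, q7}, so the formula holds at q3.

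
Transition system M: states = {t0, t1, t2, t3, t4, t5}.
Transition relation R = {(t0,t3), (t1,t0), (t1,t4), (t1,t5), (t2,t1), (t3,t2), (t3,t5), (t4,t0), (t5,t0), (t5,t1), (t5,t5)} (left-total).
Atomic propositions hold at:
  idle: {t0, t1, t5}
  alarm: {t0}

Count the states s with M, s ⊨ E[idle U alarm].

3

E[idle U alarm]: least fixpoint, start Z0 = Sat(alarm) = {t0}, add states in Sat(idle) with some successor in Z. Z1 = {t0, t1, t5}; fixed.
Sat(E[idle U alarm]) = {t0, t1, t5}
|Sat(E[idle U alarm])| = |{t0, t1, t5}| = 3.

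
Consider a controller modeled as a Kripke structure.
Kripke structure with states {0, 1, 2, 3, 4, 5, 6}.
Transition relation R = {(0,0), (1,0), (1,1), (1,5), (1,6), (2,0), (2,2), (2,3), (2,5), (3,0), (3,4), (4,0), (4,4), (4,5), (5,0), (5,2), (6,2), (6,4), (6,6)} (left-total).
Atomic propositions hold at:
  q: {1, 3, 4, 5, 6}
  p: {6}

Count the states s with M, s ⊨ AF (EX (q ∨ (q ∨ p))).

Sat(q ∨ p) = {1, 3, 4, 5, 6}
Sat(q ∨ (q ∨ p)) = {1, 3, 4, 5, 6}
Sat(EX (q ∨ (q ∨ p))) = {s : some successor in {1, 3, 4, 5, 6}} = {1, 2, 3, 4, 6}
AF (EX (q ∨ (q ∨ p))): least fixpoint, start Z0 = {1, 2, 3, 4, 6}, add states with every successor in Z. Already a fixed point.
Sat(AF (EX (q ∨ (q ∨ p)))) = {1, 2, 3, 4, 6}
|Sat(AF (EX (q ∨ (q ∨ p))))| = |{1, 2, 3, 4, 6}| = 5.

5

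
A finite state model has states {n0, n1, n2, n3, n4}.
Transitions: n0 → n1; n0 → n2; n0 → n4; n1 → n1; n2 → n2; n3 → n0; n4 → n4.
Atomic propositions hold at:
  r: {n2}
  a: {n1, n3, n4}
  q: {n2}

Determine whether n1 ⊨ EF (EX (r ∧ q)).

No

Sat(r ∧ q) = {n2}
Sat(EX (r ∧ q)) = {s : some successor in {n2}} = {n0, n2}
EF (EX (r ∧ q)): least fixpoint, start Z0 = {n0, n2}, add states with some successor in Z. Z1 = {n0, n2, n3}; fixed.
Sat(EF (EX (r ∧ q))) = {n0, n2, n3}
n1 ∉ Sat(EF (EX (r ∧ q))) = {n0, n2, n3}, so the formula does not hold at n1.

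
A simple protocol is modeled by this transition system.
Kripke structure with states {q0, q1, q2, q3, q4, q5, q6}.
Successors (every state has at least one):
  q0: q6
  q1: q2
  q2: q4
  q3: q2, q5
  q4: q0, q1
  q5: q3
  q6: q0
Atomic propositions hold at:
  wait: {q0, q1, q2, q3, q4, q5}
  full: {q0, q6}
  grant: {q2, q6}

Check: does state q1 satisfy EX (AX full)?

No

Sat(AX full) = {s : every successor in {q0, q6}} = {q0, q6}
Sat(EX (AX full)) = {s : some successor in {q0, q6}} = {q0, q4, q6}
q1 ∉ Sat(EX (AX full)) = {q0, q4, q6}, so the formula does not hold at q1.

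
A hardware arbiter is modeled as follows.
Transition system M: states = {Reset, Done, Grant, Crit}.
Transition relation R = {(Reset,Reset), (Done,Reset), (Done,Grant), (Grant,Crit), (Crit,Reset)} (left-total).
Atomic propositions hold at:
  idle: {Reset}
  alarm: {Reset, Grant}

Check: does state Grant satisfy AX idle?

Sat(AX idle) = {s : every successor in {Reset}} = {Reset, Crit}
Grant ∉ Sat(AX idle) = {Reset, Crit}, so the formula does not hold at Grant.

No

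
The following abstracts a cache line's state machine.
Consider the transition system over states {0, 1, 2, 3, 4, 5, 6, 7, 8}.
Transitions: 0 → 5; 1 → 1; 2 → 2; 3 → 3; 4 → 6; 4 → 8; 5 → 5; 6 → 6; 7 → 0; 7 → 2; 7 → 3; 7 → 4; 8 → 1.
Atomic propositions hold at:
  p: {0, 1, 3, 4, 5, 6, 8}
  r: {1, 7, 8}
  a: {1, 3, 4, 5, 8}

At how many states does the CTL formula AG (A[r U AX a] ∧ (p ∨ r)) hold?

Sat(AX a) = {s : every successor in {1, 3, 4, 5, 8}} = {0, 1, 3, 5, 8}
A[r U AX a]: least fixpoint, start Z0 = Sat(AX a) = {0, 1, 3, 5, 8}, add states in Sat(r) with every successor in Z. Already a fixed point.
Sat(A[r U AX a]) = {0, 1, 3, 5, 8}
Sat(p ∨ r) = {0, 1, 3, 4, 5, 6, 7, 8}
Sat(A[r U AX a] ∧ (p ∨ r)) = {0, 1, 3, 5, 8}
AG (A[r U AX a] ∧ (p ∨ r)): greatest fixpoint, start Z0 = {0, 1, 3, 5, 8}, keep only states in Sat with every successor in Z. Already a fixed point.
Sat(AG (A[r U AX a] ∧ (p ∨ r))) = {0, 1, 3, 5, 8}
|Sat(AG (A[r U AX a] ∧ (p ∨ r)))| = |{0, 1, 3, 5, 8}| = 5.

5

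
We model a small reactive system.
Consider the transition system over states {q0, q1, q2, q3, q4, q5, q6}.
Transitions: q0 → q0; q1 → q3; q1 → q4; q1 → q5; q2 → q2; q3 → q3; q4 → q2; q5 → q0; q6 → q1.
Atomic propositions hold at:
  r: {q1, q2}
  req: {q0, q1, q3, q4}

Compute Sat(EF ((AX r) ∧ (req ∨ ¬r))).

{q1, q4, q6}

Sat(AX r) = {s : every successor in {q1, q2}} = {q2, q4, q6}
Sat(¬r) = {q0, q3, q4, q5, q6}
Sat(req ∨ ¬r) = {q0, q1, q3, q4, q5, q6}
Sat((AX r) ∧ (req ∨ ¬r)) = {q4, q6}
EF ((AX r) ∧ (req ∨ ¬r)): least fixpoint, start Z0 = {q4, q6}, add states with some successor in Z. Z1 = {q1, q4, q6}; fixed.
Sat(EF ((AX r) ∧ (req ∨ ¬r))) = {q1, q4, q6}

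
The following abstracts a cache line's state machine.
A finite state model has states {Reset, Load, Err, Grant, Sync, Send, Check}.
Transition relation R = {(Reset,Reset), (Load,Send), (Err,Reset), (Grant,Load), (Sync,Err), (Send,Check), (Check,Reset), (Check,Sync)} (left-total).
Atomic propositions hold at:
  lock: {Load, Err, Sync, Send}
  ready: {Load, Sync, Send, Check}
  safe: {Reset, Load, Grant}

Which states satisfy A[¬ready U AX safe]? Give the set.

Sat(¬ready) = {Reset, Err, Grant}
Sat(AX safe) = {s : every successor in {Reset, Load, Grant}} = {Reset, Err, Grant}
A[¬ready U AX safe]: least fixpoint, start Z0 = Sat(AX safe) = {Reset, Err, Grant}, add states in Sat(¬ready) with every successor in Z. Already a fixed point.
Sat(A[¬ready U AX safe]) = {Reset, Err, Grant}

{Reset, Err, Grant}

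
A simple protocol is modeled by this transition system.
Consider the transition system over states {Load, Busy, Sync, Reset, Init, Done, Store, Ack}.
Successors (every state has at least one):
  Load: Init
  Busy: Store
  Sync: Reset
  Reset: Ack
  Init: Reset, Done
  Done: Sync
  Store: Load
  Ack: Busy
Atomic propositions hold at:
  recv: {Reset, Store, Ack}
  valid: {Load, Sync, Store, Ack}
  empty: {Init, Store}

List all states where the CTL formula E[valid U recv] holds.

E[valid U recv]: least fixpoint, start Z0 = Sat(recv) = {Reset, Store, Ack}, add states in Sat(valid) with some successor in Z. Z1 = {Sync, Reset, Store, Ack}; fixed.
Sat(E[valid U recv]) = {Sync, Reset, Store, Ack}

{Sync, Reset, Store, Ack}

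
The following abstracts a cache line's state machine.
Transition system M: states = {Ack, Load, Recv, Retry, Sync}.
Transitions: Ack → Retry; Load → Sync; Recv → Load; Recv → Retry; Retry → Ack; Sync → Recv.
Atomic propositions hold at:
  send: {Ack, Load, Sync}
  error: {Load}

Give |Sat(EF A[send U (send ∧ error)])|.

3

Sat(send ∧ error) = {Load}
A[send U (send ∧ error)]: least fixpoint, start Z0 = Sat((send ∧ error)) = {Load}, add states in Sat(send) with every successor in Z. Already a fixed point.
Sat(A[send U (send ∧ error)]) = {Load}
EF A[send U (send ∧ error)]: least fixpoint, start Z0 = {Load}, add states with some successor in Z. Z1 = {Load, Recv}; Z2 = {Load, Recv, Sync}; fixed.
Sat(EF A[send U (send ∧ error)]) = {Load, Recv, Sync}
|Sat(EF A[send U (send ∧ error)])| = |{Load, Recv, Sync}| = 3.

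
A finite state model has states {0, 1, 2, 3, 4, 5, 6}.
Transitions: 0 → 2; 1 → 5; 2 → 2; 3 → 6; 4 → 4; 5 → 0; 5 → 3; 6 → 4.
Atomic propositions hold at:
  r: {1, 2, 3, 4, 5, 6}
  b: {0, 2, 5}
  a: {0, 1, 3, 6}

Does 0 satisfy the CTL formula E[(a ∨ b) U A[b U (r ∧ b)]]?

Yes

Sat(a ∨ b) = {0, 1, 2, 3, 5, 6}
Sat(r ∧ b) = {2, 5}
A[b U (r ∧ b)]: least fixpoint, start Z0 = Sat((r ∧ b)) = {2, 5}, add states in Sat(b) with every successor in Z. Z1 = {0, 2, 5}; fixed.
Sat(A[b U (r ∧ b)]) = {0, 2, 5}
E[(a ∨ b) U A[b U (r ∧ b)]]: least fixpoint, start Z0 = Sat(A[b U (r ∧ b)]) = {0, 2, 5}, add states in Sat(a ∨ b) with some successor in Z. Z1 = {0, 1, 2, 5}; fixed.
Sat(E[(a ∨ b) U A[b U (r ∧ b)]]) = {0, 1, 2, 5}
0 ∈ Sat(E[(a ∨ b) U A[b U (r ∧ b)]]) = {0, 1, 2, 5}, so the formula holds at 0.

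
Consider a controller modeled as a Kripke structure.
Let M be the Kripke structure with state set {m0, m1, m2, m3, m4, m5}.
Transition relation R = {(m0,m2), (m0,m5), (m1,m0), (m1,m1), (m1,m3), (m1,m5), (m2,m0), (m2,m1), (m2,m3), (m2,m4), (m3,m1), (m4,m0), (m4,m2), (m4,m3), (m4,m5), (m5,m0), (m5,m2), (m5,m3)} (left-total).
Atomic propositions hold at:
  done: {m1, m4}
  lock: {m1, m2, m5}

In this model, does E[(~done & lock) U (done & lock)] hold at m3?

Sat(~done) = {m0, m2, m3, m5}
Sat(~done & lock) = {m2, m5}
Sat(done & lock) = {m1}
E[(~done & lock) U (done & lock)]: least fixpoint, start Z0 = Sat((done & lock)) = {m1}, add states in Sat(~done & lock) with some successor in Z. Z1 = {m1, m2}; Z2 = {m1, m2, m5}; fixed.
Sat(E[(~done & lock) U (done & lock)]) = {m1, m2, m5}
m3 ∉ Sat(E[(~done & lock) U (done & lock)]) = {m1, m2, m5}, so the formula does not hold at m3.

No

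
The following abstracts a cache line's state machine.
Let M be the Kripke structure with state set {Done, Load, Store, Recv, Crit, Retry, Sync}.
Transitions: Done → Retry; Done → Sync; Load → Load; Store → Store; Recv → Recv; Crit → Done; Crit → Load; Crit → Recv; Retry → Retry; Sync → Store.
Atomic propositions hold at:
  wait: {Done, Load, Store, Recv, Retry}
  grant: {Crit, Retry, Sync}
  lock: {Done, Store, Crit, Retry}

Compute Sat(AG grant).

{Retry}

AG grant: greatest fixpoint, start Z0 = {Crit, Retry, Sync}, keep only states in Sat with every successor in Z. Z1 = {Retry}; fixed.
Sat(AG grant) = {Retry}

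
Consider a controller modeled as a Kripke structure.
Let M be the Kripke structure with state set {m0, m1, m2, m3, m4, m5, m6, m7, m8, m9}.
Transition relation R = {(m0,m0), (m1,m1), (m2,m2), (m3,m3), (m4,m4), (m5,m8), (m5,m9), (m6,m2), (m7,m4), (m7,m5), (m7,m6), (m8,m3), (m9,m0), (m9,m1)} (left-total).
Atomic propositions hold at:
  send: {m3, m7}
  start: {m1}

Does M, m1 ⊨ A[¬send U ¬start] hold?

No

Sat(¬send) = {m0, m1, m2, m4, m5, m6, m8, m9}
Sat(¬start) = {m0, m2, m3, m4, m5, m6, m7, m8, m9}
A[¬send U ¬start]: least fixpoint, start Z0 = Sat(¬start) = {m0, m2, m3, m4, m5, m6, m7, m8, m9}, add states in Sat(¬send) with every successor in Z. Already a fixed point.
Sat(A[¬send U ¬start]) = {m0, m2, m3, m4, m5, m6, m7, m8, m9}
m1 ∉ Sat(A[¬send U ¬start]) = {m0, m2, m3, m4, m5, m6, m7, m8, m9}, so the formula does not hold at m1.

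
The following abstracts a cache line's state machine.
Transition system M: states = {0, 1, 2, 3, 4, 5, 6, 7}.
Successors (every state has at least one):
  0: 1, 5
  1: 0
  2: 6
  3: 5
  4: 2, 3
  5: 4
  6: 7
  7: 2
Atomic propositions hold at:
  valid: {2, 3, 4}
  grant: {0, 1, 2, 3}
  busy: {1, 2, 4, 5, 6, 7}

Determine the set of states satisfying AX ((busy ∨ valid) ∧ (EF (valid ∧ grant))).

{0, 2, 3, 4, 5, 6, 7}

Sat(busy ∨ valid) = {1, 2, 3, 4, 5, 6, 7}
Sat(valid ∧ grant) = {2, 3}
EF (valid ∧ grant): least fixpoint, start Z0 = {2, 3}, add states with some successor in Z. Z1 = {2, 3, 4, 7}; Z2 = {2, 3, 4, 5, 6, 7}; Z3 = {0, 2, 3, 4, 5, 6, 7}; Z4 = {0, 1, 2, 3, 4, 5, 6, 7}; fixed.
Sat(EF (valid ∧ grant)) = {0, 1, 2, 3, 4, 5, 6, 7}
Sat((busy ∨ valid) ∧ (EF (valid ∧ grant))) = {1, 2, 3, 4, 5, 6, 7}
Sat(AX ((busy ∨ valid) ∧ (EF (valid ∧ grant)))) = {s : every successor in {1, 2, 3, 4, 5, 6, 7}} = {0, 2, 3, 4, 5, 6, 7}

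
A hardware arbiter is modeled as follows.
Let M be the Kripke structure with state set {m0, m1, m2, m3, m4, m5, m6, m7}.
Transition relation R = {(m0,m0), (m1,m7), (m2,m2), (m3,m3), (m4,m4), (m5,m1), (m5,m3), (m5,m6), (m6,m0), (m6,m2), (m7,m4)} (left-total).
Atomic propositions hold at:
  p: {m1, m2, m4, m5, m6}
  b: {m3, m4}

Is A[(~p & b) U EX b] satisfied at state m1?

Sat(~p) = {m0, m3, m7}
Sat(~p & b) = {m3}
Sat(EX b) = {s : some successor in {m3, m4}} = {m3, m4, m5, m7}
A[(~p & b) U EX b]: least fixpoint, start Z0 = Sat(EX b) = {m3, m4, m5, m7}, add states in Sat(~p & b) with every successor in Z. Already a fixed point.
Sat(A[(~p & b) U EX b]) = {m3, m4, m5, m7}
m1 ∉ Sat(A[(~p & b) U EX b]) = {m3, m4, m5, m7}, so the formula does not hold at m1.

No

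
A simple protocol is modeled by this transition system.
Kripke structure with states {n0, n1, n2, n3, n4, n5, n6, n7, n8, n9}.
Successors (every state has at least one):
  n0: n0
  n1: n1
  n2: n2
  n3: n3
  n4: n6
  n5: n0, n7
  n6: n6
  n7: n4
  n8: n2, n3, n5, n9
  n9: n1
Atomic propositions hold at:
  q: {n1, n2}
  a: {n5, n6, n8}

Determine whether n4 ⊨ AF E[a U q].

E[a U q]: least fixpoint, start Z0 = Sat(q) = {n1, n2}, add states in Sat(a) with some successor in Z. Z1 = {n1, n2, n8}; fixed.
Sat(E[a U q]) = {n1, n2, n8}
AF E[a U q]: least fixpoint, start Z0 = {n1, n2, n8}, add states with every successor in Z. Z1 = {n1, n2, n8, n9}; fixed.
Sat(AF E[a U q]) = {n1, n2, n8, n9}
n4 ∉ Sat(AF E[a U q]) = {n1, n2, n8, n9}, so the formula does not hold at n4.

No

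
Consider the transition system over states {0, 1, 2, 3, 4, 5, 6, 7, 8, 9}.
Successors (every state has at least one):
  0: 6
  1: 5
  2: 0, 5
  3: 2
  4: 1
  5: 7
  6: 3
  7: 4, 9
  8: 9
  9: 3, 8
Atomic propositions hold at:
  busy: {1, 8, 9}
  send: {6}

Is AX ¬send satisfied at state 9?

Sat(¬send) = {0, 1, 2, 3, 4, 5, 7, 8, 9}
Sat(AX ¬send) = {s : every successor in {0, 1, 2, 3, 4, 5, 7, 8, 9}} = {1, 2, 3, 4, 5, 6, 7, 8, 9}
9 ∈ Sat(AX ¬send) = {1, 2, 3, 4, 5, 6, 7, 8, 9}, so the formula holds at 9.

Yes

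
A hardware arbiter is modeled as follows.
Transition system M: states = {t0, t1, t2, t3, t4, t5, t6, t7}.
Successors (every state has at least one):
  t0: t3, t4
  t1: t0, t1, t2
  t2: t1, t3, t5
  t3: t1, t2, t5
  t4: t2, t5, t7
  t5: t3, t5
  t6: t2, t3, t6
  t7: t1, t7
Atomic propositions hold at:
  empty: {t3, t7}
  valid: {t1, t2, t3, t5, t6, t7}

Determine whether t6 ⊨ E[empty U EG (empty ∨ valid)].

Sat(empty ∨ valid) = {t1, t2, t3, t5, t6, t7}
EG (empty ∨ valid): greatest fixpoint, start Z0 = {t1, t2, t3, t5, t6, t7}, keep only states in Sat with some successor in Z. Already a fixed point.
Sat(EG (empty ∨ valid)) = {t1, t2, t3, t5, t6, t7}
E[empty U EG (empty ∨ valid)]: least fixpoint, start Z0 = Sat(EG (empty ∨ valid)) = {t1, t2, t3, t5, t6, t7}, add states in Sat(empty) with some successor in Z. Already a fixed point.
Sat(E[empty U EG (empty ∨ valid)]) = {t1, t2, t3, t5, t6, t7}
t6 ∈ Sat(E[empty U EG (empty ∨ valid)]) = {t1, t2, t3, t5, t6, t7}, so the formula holds at t6.

Yes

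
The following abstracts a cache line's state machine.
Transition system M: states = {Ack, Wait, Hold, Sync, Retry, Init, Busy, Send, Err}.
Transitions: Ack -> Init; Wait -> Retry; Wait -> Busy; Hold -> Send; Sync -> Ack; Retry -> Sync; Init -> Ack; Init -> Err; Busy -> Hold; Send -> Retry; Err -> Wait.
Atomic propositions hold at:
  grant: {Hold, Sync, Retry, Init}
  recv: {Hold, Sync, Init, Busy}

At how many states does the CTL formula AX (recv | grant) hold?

Sat(recv | grant) = {Hold, Sync, Retry, Init, Busy}
Sat(AX (recv | grant)) = {s : every successor in {Hold, Sync, Retry, Init, Busy}} = {Ack, Wait, Retry, Busy, Send}
|Sat(AX (recv | grant))| = |{Ack, Wait, Retry, Busy, Send}| = 5.

5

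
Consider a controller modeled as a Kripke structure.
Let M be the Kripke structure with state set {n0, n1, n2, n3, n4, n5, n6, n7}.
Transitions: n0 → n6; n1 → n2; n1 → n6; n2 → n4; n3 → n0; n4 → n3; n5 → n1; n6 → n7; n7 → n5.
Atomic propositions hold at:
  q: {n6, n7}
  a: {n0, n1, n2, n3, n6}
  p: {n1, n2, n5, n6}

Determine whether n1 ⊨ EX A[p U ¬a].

Sat(¬a) = {n4, n5, n7}
A[p U ¬a]: least fixpoint, start Z0 = Sat(¬a) = {n4, n5, n7}, add states in Sat(p) with every successor in Z. Z1 = {n2, n4, n5, n6, n7}; Z2 = {n1, n2, n4, n5, n6, n7}; fixed.
Sat(A[p U ¬a]) = {n1, n2, n4, n5, n6, n7}
Sat(EX A[p U ¬a]) = {s : some successor in {n1, n2, n4, n5, n6, n7}} = {n0, n1, n2, n5, n6, n7}
n1 ∈ Sat(EX A[p U ¬a]) = {n0, n1, n2, n5, n6, n7}, so the formula holds at n1.

Yes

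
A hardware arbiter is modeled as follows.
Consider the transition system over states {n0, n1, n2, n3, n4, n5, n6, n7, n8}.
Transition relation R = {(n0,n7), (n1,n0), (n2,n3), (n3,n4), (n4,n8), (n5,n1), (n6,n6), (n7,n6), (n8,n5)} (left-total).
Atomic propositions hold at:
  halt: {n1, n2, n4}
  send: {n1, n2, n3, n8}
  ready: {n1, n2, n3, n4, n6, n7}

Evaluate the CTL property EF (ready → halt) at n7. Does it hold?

Sat(ready → halt) = {n0, n1, n2, n4, n5, n8}
EF (ready → halt): least fixpoint, start Z0 = {n0, n1, n2, n4, n5, n8}, add states with some successor in Z. Z1 = {n0, n1, n2, n3, n4, n5, n8}; fixed.
Sat(EF (ready → halt)) = {n0, n1, n2, n3, n4, n5, n8}
n7 ∉ Sat(EF (ready → halt)) = {n0, n1, n2, n3, n4, n5, n8}, so the formula does not hold at n7.

No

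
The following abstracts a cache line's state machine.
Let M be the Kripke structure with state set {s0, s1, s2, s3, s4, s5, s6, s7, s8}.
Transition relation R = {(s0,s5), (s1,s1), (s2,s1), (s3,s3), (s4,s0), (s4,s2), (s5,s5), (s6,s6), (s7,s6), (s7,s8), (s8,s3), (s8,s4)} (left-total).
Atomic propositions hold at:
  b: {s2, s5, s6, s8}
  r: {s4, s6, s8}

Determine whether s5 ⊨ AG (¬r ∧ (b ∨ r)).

Yes

Sat(¬r) = {s0, s1, s2, s3, s5, s7}
Sat(b ∨ r) = {s2, s4, s5, s6, s8}
Sat(¬r ∧ (b ∨ r)) = {s2, s5}
AG (¬r ∧ (b ∨ r)): greatest fixpoint, start Z0 = {s2, s5}, keep only states in Sat with every successor in Z. Z1 = {s5}; fixed.
Sat(AG (¬r ∧ (b ∨ r))) = {s5}
s5 ∈ Sat(AG (¬r ∧ (b ∨ r))) = {s5}, so the formula holds at s5.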